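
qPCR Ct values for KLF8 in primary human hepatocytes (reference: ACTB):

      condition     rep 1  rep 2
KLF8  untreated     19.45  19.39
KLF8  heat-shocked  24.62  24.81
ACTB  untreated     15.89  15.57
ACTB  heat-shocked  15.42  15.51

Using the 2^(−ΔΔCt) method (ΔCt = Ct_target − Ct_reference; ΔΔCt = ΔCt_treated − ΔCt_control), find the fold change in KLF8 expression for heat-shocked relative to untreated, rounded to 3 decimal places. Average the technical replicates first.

0.021

Mean Ct: KLF8 untreated 19.420; KLF8 heat-shocked 24.715; ACTB untreated 15.730; ACTB heat-shocked 15.465
ΔCt(untreated) = 19.420 − 15.730 = 3.690
ΔCt(heat-shocked) = 24.715 − 15.465 = 9.250
ΔΔCt = 9.250 − 3.690 = 5.560
Fold change = 2^(−5.560) = 0.0212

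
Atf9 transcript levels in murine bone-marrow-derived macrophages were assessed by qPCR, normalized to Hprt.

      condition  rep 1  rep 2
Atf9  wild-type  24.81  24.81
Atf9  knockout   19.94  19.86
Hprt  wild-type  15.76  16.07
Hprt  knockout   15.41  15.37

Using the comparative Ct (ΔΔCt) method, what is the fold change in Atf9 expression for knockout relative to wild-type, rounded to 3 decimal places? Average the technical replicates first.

20.894

Mean Ct: Atf9 wild-type 24.810; Atf9 knockout 19.900; Hprt wild-type 15.915; Hprt knockout 15.390
ΔCt(wild-type) = 24.810 − 15.915 = 8.895
ΔCt(knockout) = 19.900 − 15.390 = 4.510
ΔΔCt = 4.510 − 8.895 = -4.385
Fold change = 2^(−(-4.385)) = 2^4.385 = 20.8938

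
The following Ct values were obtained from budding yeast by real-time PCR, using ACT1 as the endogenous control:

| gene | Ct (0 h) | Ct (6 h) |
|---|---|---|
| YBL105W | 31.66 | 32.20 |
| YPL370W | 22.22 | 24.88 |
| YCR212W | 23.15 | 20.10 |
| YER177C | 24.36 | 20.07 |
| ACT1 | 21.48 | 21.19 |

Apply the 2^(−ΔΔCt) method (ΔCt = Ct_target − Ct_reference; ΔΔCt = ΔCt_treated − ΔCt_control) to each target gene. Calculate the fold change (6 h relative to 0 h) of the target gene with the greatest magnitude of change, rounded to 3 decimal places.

16.000

YBL105W: ΔΔCt = (32.20−21.19) − (31.66−21.48) = 11.01 − 10.18 = 0.83; fold change = 2^-0.83 = 0.563
YPL370W: ΔΔCt = (24.88−21.19) − (22.22−21.48) = 3.69 − 0.74 = 2.95; fold change = 2^-2.95 = 0.129
YCR212W: ΔΔCt = (20.10−21.19) − (23.15−21.48) = -1.09 − 1.67 = -2.76; fold change = 2^2.76 = 6.774
YER177C: ΔΔCt = (20.07−21.19) − (24.36−21.48) = -1.12 − 2.88 = -4.00; fold change = 2^4.00 = 16.000
YER177C has the largest |ΔΔCt| = 4.00.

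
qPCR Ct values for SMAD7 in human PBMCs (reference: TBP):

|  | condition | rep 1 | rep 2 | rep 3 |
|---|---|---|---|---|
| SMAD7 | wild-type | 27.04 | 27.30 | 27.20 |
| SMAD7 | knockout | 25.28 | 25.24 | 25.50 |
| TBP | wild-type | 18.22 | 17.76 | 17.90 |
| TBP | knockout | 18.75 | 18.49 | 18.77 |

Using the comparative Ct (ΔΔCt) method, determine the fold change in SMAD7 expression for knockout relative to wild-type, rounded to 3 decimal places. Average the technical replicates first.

5.856

Mean Ct: SMAD7 wild-type 27.180; SMAD7 knockout 25.340; TBP wild-type 17.960; TBP knockout 18.670
ΔCt(wild-type) = 27.180 − 17.960 = 9.220
ΔCt(knockout) = 25.340 − 18.670 = 6.670
ΔΔCt = 6.670 − 9.220 = -2.550
Fold change = 2^(−(-2.550)) = 2^2.550 = 5.8563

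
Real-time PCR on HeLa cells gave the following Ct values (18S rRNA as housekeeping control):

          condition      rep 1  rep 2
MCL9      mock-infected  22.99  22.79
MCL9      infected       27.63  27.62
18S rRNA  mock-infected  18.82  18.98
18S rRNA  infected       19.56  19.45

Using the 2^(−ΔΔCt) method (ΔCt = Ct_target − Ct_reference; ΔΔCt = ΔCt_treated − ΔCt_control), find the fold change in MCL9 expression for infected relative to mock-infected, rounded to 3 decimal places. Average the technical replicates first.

Mean Ct: MCL9 mock-infected 22.890; MCL9 infected 27.625; 18S rRNA mock-infected 18.900; 18S rRNA infected 19.505
ΔCt(mock-infected) = 22.890 − 18.900 = 3.990
ΔCt(infected) = 27.625 − 19.505 = 8.120
ΔΔCt = 8.120 − 3.990 = 4.130
Fold change = 2^(−4.130) = 0.0571

0.057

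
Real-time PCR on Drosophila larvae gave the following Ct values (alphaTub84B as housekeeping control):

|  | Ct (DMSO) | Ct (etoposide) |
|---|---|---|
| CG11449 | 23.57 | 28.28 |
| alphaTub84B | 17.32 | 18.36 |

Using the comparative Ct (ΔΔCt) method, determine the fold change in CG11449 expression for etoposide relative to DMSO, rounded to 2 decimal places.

0.08

ΔCt(DMSO) = 23.570 − 17.320 = 6.250
ΔCt(etoposide) = 28.280 − 18.360 = 9.920
ΔΔCt = 9.920 − 6.250 = 3.670
Fold change = 2^(−3.670) = 0.079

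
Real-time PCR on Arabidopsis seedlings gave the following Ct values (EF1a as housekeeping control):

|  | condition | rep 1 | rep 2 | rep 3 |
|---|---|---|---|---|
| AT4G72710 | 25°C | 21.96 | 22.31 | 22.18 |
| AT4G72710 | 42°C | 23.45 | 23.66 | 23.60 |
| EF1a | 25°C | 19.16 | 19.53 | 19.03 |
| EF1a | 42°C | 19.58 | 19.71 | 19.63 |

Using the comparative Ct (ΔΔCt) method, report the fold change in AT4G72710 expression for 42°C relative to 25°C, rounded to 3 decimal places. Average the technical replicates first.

Mean Ct: AT4G72710 25°C 22.150; AT4G72710 42°C 23.570; EF1a 25°C 19.240; EF1a 42°C 19.640
ΔCt(25°C) = 22.150 − 19.240 = 2.910
ΔCt(42°C) = 23.570 − 19.640 = 3.930
ΔΔCt = 3.930 − 2.910 = 1.020
Fold change = 2^(−1.020) = 0.4931

0.493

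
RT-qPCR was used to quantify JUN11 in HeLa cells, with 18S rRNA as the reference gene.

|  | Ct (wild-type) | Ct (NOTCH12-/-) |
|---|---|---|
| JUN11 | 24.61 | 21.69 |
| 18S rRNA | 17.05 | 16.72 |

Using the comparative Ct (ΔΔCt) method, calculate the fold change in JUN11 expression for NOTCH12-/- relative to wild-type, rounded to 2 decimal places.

6.02

ΔCt(wild-type) = 24.610 − 17.050 = 7.560
ΔCt(NOTCH12-/-) = 21.690 − 16.720 = 4.970
ΔΔCt = 4.970 − 7.560 = -2.590
Fold change = 2^(−(-2.590)) = 2^2.590 = 6.021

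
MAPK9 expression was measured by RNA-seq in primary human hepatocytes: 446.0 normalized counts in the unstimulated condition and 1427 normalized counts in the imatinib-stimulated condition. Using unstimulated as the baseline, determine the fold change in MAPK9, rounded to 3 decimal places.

3.200

Fold change = 1427 / 446.0 = 3.1996
MAPK9 is upregulated.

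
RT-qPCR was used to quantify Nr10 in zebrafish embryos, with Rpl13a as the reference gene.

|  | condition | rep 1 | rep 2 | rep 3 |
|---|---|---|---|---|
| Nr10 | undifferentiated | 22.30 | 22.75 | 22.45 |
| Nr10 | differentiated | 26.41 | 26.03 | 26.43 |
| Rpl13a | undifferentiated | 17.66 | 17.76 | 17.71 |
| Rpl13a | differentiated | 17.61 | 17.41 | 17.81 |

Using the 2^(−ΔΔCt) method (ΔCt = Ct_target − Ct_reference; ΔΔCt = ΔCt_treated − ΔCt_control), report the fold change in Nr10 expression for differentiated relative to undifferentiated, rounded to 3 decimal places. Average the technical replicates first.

0.067

Mean Ct: Nr10 undifferentiated 22.500; Nr10 differentiated 26.290; Rpl13a undifferentiated 17.710; Rpl13a differentiated 17.610
ΔCt(undifferentiated) = 22.500 − 17.710 = 4.790
ΔCt(differentiated) = 26.290 − 17.610 = 8.680
ΔΔCt = 8.680 − 4.790 = 3.890
Fold change = 2^(−3.890) = 0.0675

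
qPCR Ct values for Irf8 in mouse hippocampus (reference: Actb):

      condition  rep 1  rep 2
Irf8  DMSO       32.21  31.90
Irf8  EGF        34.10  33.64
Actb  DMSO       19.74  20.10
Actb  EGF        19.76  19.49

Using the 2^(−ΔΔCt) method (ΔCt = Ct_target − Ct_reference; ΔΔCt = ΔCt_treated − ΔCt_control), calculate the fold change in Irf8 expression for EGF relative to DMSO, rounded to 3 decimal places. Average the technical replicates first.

0.232

Mean Ct: Irf8 DMSO 32.055; Irf8 EGF 33.870; Actb DMSO 19.920; Actb EGF 19.625
ΔCt(DMSO) = 32.055 − 19.920 = 12.135
ΔCt(EGF) = 33.870 − 19.625 = 14.245
ΔΔCt = 14.245 − 12.135 = 2.110
Fold change = 2^(−2.110) = 0.2316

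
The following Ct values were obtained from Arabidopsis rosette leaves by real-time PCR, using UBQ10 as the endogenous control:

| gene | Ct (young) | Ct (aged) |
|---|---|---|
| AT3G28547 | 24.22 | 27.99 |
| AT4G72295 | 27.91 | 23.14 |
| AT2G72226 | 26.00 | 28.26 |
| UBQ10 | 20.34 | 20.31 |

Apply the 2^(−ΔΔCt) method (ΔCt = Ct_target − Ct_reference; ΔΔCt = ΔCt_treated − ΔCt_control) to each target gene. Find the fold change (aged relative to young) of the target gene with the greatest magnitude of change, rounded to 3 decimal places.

AT3G28547: ΔΔCt = (27.99−20.31) − (24.22−20.34) = 7.68 − 3.88 = 3.80; fold change = 2^-3.80 = 0.072
AT4G72295: ΔΔCt = (23.14−20.31) − (27.91−20.34) = 2.83 − 7.57 = -4.74; fold change = 2^4.74 = 26.723
AT2G72226: ΔΔCt = (28.26−20.31) − (26.00−20.34) = 7.95 − 5.66 = 2.29; fold change = 2^-2.29 = 0.204
AT4G72295 has the largest |ΔΔCt| = 4.74.

26.723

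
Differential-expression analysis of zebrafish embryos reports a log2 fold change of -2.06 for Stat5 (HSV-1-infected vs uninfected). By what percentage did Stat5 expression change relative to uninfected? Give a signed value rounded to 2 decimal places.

-76.02%

Fold change = 2^(-2.06) = 0.2398
Percent change = (FC − 1) × 100% = (0.2398 − 1) × 100 = -76.02%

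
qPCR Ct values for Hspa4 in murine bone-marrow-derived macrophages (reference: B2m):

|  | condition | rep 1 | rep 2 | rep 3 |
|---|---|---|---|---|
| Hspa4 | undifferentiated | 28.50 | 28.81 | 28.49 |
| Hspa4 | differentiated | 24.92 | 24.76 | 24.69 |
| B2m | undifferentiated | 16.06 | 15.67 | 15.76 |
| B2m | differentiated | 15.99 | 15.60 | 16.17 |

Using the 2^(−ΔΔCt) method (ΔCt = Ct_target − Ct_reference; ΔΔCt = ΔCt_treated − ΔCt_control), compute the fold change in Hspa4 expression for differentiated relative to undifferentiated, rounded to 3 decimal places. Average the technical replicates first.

14.929

Mean Ct: Hspa4 undifferentiated 28.600; Hspa4 differentiated 24.790; B2m undifferentiated 15.830; B2m differentiated 15.920
ΔCt(undifferentiated) = 28.600 − 15.830 = 12.770
ΔCt(differentiated) = 24.790 − 15.920 = 8.870
ΔΔCt = 8.870 − 12.770 = -3.900
Fold change = 2^(−(-3.900)) = 2^3.900 = 14.9285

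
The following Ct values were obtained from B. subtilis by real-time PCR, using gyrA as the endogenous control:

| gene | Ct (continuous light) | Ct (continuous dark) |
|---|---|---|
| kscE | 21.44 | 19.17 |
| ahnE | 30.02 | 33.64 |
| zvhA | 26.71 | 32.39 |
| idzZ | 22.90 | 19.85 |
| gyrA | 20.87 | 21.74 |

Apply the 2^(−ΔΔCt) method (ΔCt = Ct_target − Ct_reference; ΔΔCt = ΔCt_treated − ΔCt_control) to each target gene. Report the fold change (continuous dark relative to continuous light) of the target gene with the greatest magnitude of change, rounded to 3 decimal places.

kscE: ΔΔCt = (19.17−21.74) − (21.44−20.87) = -2.57 − 0.57 = -3.14; fold change = 2^3.14 = 8.815
ahnE: ΔΔCt = (33.64−21.74) − (30.02−20.87) = 11.90 − 9.15 = 2.75; fold change = 2^-2.75 = 0.149
zvhA: ΔΔCt = (32.39−21.74) − (26.71−20.87) = 10.65 − 5.84 = 4.81; fold change = 2^-4.81 = 0.036
idzZ: ΔΔCt = (19.85−21.74) − (22.90−20.87) = -1.89 − 2.03 = -3.92; fold change = 2^3.92 = 15.137
zvhA has the largest |ΔΔCt| = 4.81.

0.036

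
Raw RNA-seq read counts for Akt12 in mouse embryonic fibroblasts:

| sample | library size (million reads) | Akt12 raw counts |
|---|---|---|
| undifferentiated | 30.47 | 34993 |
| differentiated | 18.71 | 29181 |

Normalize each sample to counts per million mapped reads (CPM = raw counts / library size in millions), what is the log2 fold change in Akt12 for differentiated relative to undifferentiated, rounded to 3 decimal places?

0.442

CPM(undifferentiated) = 34993 / 30.47 = 1148.4411
CPM(differentiated) = 29181 / 18.71 = 1559.6472
Fold change = 1559.6472 / 1148.4411 = 1.35806
log2(1.35806) = 0.4415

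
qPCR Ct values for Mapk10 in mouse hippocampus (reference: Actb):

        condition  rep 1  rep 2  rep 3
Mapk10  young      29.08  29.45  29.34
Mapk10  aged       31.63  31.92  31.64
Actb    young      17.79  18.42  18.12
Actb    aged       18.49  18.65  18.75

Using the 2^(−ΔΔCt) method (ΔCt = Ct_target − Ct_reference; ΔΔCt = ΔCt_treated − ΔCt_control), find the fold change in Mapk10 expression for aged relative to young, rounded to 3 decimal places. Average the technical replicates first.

Mean Ct: Mapk10 young 29.290; Mapk10 aged 31.730; Actb young 18.110; Actb aged 18.630
ΔCt(young) = 29.290 − 18.110 = 11.180
ΔCt(aged) = 31.730 − 18.630 = 13.100
ΔΔCt = 13.100 − 11.180 = 1.920
Fold change = 2^(−1.920) = 0.2643

0.264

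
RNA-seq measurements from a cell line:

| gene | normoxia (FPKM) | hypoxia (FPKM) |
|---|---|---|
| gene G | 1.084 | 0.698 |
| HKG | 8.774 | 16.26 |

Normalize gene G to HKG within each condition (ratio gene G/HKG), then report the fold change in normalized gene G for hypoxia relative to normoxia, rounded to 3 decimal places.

0.347

gene G/HKG (normoxia) = 1.084 / 8.774 = 0.12355
gene G/HKG (hypoxia) = 0.698 / 16.26 = 0.042927
Fold change = 0.042927 / 0.12355 = 0.3475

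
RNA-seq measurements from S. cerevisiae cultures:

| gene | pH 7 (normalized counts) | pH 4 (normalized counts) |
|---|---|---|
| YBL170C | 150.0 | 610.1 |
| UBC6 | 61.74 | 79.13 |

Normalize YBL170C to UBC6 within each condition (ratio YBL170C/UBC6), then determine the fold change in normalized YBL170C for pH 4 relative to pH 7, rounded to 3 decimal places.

YBL170C/UBC6 (pH 7) = 150.0 / 61.74 = 2.4295
YBL170C/UBC6 (pH 4) = 610.1 / 79.13 = 7.7101
Fold change = 7.7101 / 2.4295 = 3.1735

3.173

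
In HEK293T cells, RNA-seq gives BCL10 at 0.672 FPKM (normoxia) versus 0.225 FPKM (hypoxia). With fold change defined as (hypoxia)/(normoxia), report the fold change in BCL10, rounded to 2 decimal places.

0.33

Fold change = 0.225 / 0.672 = 0.335
BCL10 is downregulated.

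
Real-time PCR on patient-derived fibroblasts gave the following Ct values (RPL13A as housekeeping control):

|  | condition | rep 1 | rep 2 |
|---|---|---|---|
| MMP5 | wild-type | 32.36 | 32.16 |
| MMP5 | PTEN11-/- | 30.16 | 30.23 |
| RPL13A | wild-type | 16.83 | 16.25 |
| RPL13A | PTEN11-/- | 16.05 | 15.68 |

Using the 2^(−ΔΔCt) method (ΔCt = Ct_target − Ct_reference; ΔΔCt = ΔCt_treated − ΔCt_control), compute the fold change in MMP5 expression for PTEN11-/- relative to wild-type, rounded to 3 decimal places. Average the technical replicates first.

2.621

Mean Ct: MMP5 wild-type 32.260; MMP5 PTEN11-/- 30.195; RPL13A wild-type 16.540; RPL13A PTEN11-/- 15.865
ΔCt(wild-type) = 32.260 − 16.540 = 15.720
ΔCt(PTEN11-/-) = 30.195 − 15.865 = 14.330
ΔΔCt = 14.330 − 15.720 = -1.390
Fold change = 2^(−(-1.390)) = 2^1.390 = 2.6208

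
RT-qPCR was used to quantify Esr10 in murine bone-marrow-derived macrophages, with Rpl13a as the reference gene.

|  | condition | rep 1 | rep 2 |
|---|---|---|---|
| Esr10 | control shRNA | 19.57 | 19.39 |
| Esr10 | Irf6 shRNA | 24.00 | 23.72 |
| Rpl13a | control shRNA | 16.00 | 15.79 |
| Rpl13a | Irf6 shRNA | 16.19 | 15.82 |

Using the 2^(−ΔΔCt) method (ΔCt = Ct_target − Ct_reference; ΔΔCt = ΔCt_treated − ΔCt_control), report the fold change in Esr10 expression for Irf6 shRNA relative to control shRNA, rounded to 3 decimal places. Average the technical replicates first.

Mean Ct: Esr10 control shRNA 19.480; Esr10 Irf6 shRNA 23.860; Rpl13a control shRNA 15.895; Rpl13a Irf6 shRNA 16.005
ΔCt(control shRNA) = 19.480 − 15.895 = 3.585
ΔCt(Irf6 shRNA) = 23.860 − 16.005 = 7.855
ΔΔCt = 7.855 − 3.585 = 4.270
Fold change = 2^(−4.270) = 0.0518

0.052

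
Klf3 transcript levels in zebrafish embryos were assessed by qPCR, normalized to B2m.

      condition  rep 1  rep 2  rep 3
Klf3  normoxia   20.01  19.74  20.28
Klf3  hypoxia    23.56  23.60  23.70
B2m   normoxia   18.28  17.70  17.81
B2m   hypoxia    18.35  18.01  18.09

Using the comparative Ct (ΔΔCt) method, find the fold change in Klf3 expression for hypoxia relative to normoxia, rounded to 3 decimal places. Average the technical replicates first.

0.095

Mean Ct: Klf3 normoxia 20.010; Klf3 hypoxia 23.620; B2m normoxia 17.930; B2m hypoxia 18.150
ΔCt(normoxia) = 20.010 − 17.930 = 2.080
ΔCt(hypoxia) = 23.620 − 18.150 = 5.470
ΔΔCt = 5.470 − 2.080 = 3.390
Fold change = 2^(−3.390) = 0.0954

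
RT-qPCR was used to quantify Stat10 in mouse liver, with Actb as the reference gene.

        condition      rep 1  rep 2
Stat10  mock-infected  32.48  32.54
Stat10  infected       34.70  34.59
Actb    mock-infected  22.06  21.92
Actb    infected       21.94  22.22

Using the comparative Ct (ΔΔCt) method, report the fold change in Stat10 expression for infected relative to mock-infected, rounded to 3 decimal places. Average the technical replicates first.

0.242

Mean Ct: Stat10 mock-infected 32.510; Stat10 infected 34.645; Actb mock-infected 21.990; Actb infected 22.080
ΔCt(mock-infected) = 32.510 − 21.990 = 10.520
ΔCt(infected) = 34.645 − 22.080 = 12.565
ΔΔCt = 12.565 − 10.520 = 2.045
Fold change = 2^(−2.045) = 0.2423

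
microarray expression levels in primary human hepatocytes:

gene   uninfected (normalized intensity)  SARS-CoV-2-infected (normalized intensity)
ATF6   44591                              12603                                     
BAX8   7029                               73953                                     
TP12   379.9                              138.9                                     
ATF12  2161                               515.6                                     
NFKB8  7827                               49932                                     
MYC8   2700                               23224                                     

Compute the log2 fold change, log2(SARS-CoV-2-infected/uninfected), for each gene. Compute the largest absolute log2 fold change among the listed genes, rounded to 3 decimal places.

3.395

log2(12603/44591) = -1.823  (ATF6)
log2(73953/7029) = 3.395  (BAX8)
log2(138.9/379.9) = -1.452  (TP12)
log2(515.6/2161) = -2.067  (ATF12)
log2(49932/7827) = 2.673  (NFKB8)
log2(23224/2700) = 3.105  (MYC8)
The largest magnitude belongs to BAX8.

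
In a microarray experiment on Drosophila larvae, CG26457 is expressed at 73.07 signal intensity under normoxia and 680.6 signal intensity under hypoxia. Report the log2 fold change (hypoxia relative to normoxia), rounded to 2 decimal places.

Fold change = 680.6 / 73.07 = 9.3144
log2(9.3144) = 3.219

3.22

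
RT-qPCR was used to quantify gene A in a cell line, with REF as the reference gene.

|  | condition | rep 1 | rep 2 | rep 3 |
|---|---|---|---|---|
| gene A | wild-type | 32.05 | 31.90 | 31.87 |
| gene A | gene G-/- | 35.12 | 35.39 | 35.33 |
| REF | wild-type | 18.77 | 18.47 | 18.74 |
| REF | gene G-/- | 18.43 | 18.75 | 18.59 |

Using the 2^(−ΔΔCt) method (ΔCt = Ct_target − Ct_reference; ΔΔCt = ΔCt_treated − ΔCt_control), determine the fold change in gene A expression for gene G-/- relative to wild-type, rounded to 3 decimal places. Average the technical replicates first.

0.094

Mean Ct: gene A wild-type 31.940; gene A gene G-/- 35.280; REF wild-type 18.660; REF gene G-/- 18.590
ΔCt(wild-type) = 31.940 − 18.660 = 13.280
ΔCt(gene G-/-) = 35.280 − 18.590 = 16.690
ΔΔCt = 16.690 − 13.280 = 3.410
Fold change = 2^(−3.410) = 0.0941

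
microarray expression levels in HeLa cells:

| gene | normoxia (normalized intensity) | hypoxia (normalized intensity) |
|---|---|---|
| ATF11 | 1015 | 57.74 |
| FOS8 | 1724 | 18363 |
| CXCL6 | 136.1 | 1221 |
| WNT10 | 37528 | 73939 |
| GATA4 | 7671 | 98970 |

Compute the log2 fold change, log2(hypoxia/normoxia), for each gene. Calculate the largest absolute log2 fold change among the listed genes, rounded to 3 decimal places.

4.136

log2(57.74/1015) = -4.136  (ATF11)
log2(18363/1724) = 3.413  (FOS8)
log2(1221/136.1) = 3.165  (CXCL6)
log2(73939/37528) = 0.978  (WNT10)
log2(98970/7671) = 3.690  (GATA4)
The largest magnitude belongs to ATF11.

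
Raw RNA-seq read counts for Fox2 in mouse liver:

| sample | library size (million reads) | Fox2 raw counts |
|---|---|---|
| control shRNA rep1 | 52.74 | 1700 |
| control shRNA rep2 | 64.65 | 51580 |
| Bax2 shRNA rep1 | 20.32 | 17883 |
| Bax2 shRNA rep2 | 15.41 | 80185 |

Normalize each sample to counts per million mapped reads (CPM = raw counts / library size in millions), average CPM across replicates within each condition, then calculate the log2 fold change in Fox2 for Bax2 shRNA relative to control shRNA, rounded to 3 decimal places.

CPM(control shRNA rep1) = 1700 / 52.74 = 32.2336
CPM(control shRNA rep2) = 51580 / 64.65 = 797.8345
CPM(Bax2 shRNA rep1) = 17883 / 20.32 = 880.0689
CPM(Bax2 shRNA rep2) = 80185 / 15.41 = 5203.4393
mean CPM(control shRNA) = 415.0340; mean CPM(Bax2 shRNA) = 3041.7541
Fold change = 3041.7541 / 415.0340 = 7.32893
log2(7.32893) = 2.8736

2.874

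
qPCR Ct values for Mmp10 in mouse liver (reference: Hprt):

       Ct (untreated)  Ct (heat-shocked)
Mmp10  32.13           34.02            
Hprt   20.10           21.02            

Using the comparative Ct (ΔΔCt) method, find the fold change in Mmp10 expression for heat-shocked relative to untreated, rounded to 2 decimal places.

ΔCt(untreated) = 32.130 − 20.100 = 12.030
ΔCt(heat-shocked) = 34.020 − 21.020 = 13.000
ΔΔCt = 13.000 − 12.030 = 0.970
Fold change = 2^(−0.970) = 0.511

0.51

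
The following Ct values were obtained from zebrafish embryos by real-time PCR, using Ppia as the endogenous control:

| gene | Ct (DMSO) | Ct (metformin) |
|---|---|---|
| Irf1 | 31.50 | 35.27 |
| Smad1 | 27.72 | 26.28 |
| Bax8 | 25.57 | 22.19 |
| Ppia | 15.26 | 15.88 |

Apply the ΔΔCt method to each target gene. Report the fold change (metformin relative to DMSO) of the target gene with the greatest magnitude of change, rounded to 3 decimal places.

16.000

Irf1: ΔΔCt = (35.27−15.88) − (31.50−15.26) = 19.39 − 16.24 = 3.15; fold change = 2^-3.15 = 0.113
Smad1: ΔΔCt = (26.28−15.88) − (27.72−15.26) = 10.40 − 12.46 = -2.06; fold change = 2^2.06 = 4.170
Bax8: ΔΔCt = (22.19−15.88) − (25.57−15.26) = 6.31 − 10.31 = -4.00; fold change = 2^4.00 = 16.000
Bax8 has the largest |ΔΔCt| = 4.00.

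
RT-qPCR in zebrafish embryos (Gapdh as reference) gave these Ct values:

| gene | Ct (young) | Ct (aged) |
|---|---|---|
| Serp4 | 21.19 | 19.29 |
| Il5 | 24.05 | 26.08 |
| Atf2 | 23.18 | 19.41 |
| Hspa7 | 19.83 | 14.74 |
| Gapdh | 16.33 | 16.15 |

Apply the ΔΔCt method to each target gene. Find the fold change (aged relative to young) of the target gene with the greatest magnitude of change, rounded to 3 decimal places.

Serp4: ΔΔCt = (19.29−16.15) − (21.19−16.33) = 3.14 − 4.86 = -1.72; fold change = 2^1.72 = 3.294
Il5: ΔΔCt = (26.08−16.15) − (24.05−16.33) = 9.93 − 7.72 = 2.21; fold change = 2^-2.21 = 0.216
Atf2: ΔΔCt = (19.41−16.15) − (23.18−16.33) = 3.26 − 6.85 = -3.59; fold change = 2^3.59 = 12.042
Hspa7: ΔΔCt = (14.74−16.15) − (19.83−16.33) = -1.41 − 3.50 = -4.91; fold change = 2^4.91 = 30.065
Hspa7 has the largest |ΔΔCt| = 4.91.

30.065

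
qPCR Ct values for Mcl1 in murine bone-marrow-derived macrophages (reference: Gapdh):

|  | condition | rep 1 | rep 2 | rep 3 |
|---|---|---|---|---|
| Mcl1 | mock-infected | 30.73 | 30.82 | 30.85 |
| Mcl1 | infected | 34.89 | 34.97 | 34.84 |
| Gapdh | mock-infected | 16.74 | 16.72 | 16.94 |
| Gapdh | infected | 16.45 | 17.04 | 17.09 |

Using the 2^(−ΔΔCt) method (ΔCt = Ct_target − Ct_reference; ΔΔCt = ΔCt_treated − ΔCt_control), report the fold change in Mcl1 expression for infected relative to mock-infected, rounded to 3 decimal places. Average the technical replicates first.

Mean Ct: Mcl1 mock-infected 30.800; Mcl1 infected 34.900; Gapdh mock-infected 16.800; Gapdh infected 16.860
ΔCt(mock-infected) = 30.800 − 16.800 = 14.000
ΔCt(infected) = 34.900 − 16.860 = 18.040
ΔΔCt = 18.040 − 14.000 = 4.040
Fold change = 2^(−4.040) = 0.0608

0.061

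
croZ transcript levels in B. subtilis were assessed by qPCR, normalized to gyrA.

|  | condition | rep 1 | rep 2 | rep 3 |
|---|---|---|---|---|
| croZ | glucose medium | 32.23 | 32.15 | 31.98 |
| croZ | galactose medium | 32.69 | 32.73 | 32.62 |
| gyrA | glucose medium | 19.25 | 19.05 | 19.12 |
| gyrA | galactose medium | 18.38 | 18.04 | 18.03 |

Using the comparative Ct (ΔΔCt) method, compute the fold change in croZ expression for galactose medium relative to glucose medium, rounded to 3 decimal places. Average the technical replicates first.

0.342

Mean Ct: croZ glucose medium 32.120; croZ galactose medium 32.680; gyrA glucose medium 19.140; gyrA galactose medium 18.150
ΔCt(glucose medium) = 32.120 − 19.140 = 12.980
ΔCt(galactose medium) = 32.680 − 18.150 = 14.530
ΔΔCt = 14.530 − 12.980 = 1.550
Fold change = 2^(−1.550) = 0.3415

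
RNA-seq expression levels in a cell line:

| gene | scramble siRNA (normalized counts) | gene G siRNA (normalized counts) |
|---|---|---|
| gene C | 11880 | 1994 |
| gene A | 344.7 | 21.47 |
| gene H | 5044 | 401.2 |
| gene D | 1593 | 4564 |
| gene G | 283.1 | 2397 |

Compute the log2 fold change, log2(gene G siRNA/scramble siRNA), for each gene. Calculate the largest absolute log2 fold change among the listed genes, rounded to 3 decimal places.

4.005

log2(1994/11880) = -2.575  (gene C)
log2(21.47/344.7) = -4.005  (gene A)
log2(401.2/5044) = -3.652  (gene H)
log2(4564/1593) = 1.519  (gene D)
log2(2397/283.1) = 3.082  (gene G)
The largest magnitude belongs to gene A.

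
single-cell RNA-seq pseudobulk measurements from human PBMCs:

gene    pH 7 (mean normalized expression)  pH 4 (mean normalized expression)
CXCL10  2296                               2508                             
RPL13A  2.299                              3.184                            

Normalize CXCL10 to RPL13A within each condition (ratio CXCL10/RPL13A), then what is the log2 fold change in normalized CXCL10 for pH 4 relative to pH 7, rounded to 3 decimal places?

-0.342

CXCL10/RPL13A (pH 7) = 2296 / 2.299 = 998.7
CXCL10/RPL13A (pH 4) = 2508 / 3.184 = 787.69
Fold change = 787.69 / 998.7 = 0.7887
log2(0.7887) = -0.3424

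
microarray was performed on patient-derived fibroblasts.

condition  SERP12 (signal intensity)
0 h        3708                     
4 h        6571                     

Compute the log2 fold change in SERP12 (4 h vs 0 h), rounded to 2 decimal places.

Fold change = 6571 / 3708 = 1.7721
log2(1.7721) = 0.825

0.83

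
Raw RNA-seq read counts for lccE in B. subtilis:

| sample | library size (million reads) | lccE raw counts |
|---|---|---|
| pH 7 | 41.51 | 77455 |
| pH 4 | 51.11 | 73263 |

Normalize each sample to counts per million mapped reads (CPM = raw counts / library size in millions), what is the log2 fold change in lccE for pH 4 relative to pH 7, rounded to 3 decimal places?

-0.380

CPM(pH 7) = 77455 / 41.51 = 1865.9359
CPM(pH 4) = 73263 / 51.11 = 1433.4377
Fold change = 1433.4377 / 1865.9359 = 0.76821
log2(0.76821) = -0.3804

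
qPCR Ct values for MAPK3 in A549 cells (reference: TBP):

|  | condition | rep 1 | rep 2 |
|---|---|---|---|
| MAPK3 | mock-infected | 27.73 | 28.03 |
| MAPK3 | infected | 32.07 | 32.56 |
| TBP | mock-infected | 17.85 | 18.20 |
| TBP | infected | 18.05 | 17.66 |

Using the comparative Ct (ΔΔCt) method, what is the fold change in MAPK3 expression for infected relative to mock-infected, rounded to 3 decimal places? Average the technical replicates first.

Mean Ct: MAPK3 mock-infected 27.880; MAPK3 infected 32.315; TBP mock-infected 18.025; TBP infected 17.855
ΔCt(mock-infected) = 27.880 − 18.025 = 9.855
ΔCt(infected) = 32.315 − 17.855 = 14.460
ΔΔCt = 14.460 − 9.855 = 4.605
Fold change = 2^(−4.605) = 0.0411

0.041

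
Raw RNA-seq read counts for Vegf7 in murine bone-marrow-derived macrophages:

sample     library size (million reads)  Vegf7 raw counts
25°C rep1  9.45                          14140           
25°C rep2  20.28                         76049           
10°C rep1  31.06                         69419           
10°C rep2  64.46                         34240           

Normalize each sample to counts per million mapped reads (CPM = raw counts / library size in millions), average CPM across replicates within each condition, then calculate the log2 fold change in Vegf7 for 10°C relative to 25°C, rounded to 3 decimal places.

-0.923

CPM(25°C rep1) = 14140 / 9.45 = 1496.2963
CPM(25°C rep2) = 76049 / 20.28 = 3749.9507
CPM(10°C rep1) = 69419 / 31.06 = 2234.9968
CPM(10°C rep2) = 34240 / 64.46 = 531.1821
mean CPM(25°C) = 2623.1235; mean CPM(10°C) = 1383.0895
Fold change = 1383.0895 / 2623.1235 = 0.52727
log2(0.52727) = -0.9234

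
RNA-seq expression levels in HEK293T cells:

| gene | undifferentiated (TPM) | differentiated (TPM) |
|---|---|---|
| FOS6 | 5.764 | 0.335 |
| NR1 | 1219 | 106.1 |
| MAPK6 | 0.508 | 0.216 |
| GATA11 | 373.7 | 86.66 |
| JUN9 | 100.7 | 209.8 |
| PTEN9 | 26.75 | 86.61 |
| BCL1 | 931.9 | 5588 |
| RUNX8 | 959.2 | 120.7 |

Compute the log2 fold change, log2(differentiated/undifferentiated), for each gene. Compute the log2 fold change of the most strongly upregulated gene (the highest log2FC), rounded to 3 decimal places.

2.584

log2(0.335/5.764) = -4.105  (FOS6)
log2(106.1/1219) = -3.522  (NR1)
log2(0.216/0.508) = -1.234  (MAPK6)
log2(86.66/373.7) = -2.108  (GATA11)
log2(209.8/100.7) = 1.059  (JUN9)
log2(86.61/26.75) = 1.695  (PTEN9)
log2(5588/931.9) = 2.584  (BCL1)
log2(120.7/959.2) = -2.990  (RUNX8)
BCL1 is most strongly upregulated.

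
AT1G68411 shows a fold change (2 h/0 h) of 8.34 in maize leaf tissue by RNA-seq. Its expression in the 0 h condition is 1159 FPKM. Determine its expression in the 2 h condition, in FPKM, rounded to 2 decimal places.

2 h expression = 1159 × 8.34 = 9666.06

9666.06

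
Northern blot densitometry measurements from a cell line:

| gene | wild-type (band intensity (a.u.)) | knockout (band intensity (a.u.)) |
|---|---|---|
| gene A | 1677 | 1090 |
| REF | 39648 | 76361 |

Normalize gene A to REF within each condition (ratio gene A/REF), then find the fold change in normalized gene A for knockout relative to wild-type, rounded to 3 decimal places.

0.337

gene A/REF (wild-type) = 1677 / 39648 = 0.042297
gene A/REF (knockout) = 1090 / 76361 = 0.014274
Fold change = 0.014274 / 0.042297 = 0.3375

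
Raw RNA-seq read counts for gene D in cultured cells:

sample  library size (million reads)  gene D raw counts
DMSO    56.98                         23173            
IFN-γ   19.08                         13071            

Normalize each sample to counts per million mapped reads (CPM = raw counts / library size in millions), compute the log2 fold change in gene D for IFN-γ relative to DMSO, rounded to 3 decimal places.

CPM(DMSO) = 23173 / 56.98 = 406.6866
CPM(IFN-γ) = 13071 / 19.08 = 685.0629
Fold change = 685.0629 / 406.6866 = 1.68450
log2(1.68450) = 0.7523

0.752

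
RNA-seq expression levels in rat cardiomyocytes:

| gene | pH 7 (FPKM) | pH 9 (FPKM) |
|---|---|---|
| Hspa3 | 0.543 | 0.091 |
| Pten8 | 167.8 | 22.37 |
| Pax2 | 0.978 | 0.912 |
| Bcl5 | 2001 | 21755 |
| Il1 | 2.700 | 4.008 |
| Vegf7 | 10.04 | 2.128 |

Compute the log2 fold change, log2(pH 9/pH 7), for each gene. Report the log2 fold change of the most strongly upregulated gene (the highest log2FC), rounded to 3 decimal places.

3.443

log2(0.091/0.543) = -2.577  (Hspa3)
log2(22.37/167.8) = -2.907  (Pten8)
log2(0.912/0.978) = -0.101  (Pax2)
log2(21755/2001) = 3.443  (Bcl5)
log2(4.008/2.700) = 0.570  (Il1)
log2(2.128/10.04) = -2.238  (Vegf7)
Bcl5 is most strongly upregulated.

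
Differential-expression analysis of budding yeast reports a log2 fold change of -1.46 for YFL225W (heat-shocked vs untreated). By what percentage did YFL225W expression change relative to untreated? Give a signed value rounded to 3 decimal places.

-63.651%

Fold change = 2^(-1.46) = 0.3635
Percent change = (FC − 1) × 100% = (0.3635 − 1) × 100 = -63.651%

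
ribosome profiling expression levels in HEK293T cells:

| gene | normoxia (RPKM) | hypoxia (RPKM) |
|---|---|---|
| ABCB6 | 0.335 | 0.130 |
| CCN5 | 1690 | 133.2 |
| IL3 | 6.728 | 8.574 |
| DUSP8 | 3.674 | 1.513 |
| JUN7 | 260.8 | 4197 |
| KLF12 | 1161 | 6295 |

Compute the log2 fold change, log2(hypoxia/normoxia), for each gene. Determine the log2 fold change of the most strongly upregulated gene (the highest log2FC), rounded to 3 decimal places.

4.008

log2(0.130/0.335) = -1.366  (ABCB6)
log2(133.2/1690) = -3.665  (CCN5)
log2(8.574/6.728) = 0.350  (IL3)
log2(1.513/3.674) = -1.280  (DUSP8)
log2(4197/260.8) = 4.008  (JUN7)
log2(6295/1161) = 2.439  (KLF12)
JUN7 is most strongly upregulated.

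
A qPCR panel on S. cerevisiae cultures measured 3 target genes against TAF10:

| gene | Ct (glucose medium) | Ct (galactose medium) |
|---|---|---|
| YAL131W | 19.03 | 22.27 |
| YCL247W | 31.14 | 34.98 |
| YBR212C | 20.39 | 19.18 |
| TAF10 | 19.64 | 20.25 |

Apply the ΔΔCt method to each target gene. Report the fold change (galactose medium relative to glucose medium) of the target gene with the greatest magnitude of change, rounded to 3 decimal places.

0.107

YAL131W: ΔΔCt = (22.27−20.25) − (19.03−19.64) = 2.02 − (-0.61) = 2.63; fold change = 2^-2.63 = 0.162
YCL247W: ΔΔCt = (34.98−20.25) − (31.14−19.64) = 14.73 − 11.50 = 3.23; fold change = 2^-3.23 = 0.107
YBR212C: ΔΔCt = (19.18−20.25) − (20.39−19.64) = -1.07 − 0.75 = -1.82; fold change = 2^1.82 = 3.531
YCL247W has the largest |ΔΔCt| = 3.23.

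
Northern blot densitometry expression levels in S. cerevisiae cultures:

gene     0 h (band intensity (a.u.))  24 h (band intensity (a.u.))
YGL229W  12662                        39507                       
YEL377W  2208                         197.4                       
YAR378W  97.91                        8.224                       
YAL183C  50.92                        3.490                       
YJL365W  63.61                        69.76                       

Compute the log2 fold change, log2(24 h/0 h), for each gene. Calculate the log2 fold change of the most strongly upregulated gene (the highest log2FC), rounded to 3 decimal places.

log2(39507/12662) = 1.642  (YGL229W)
log2(197.4/2208) = -3.484  (YEL377W)
log2(8.224/97.91) = -3.574  (YAR378W)
log2(3.490/50.92) = -3.867  (YAL183C)
log2(69.76/63.61) = 0.133  (YJL365W)
YGL229W is most strongly upregulated.

1.642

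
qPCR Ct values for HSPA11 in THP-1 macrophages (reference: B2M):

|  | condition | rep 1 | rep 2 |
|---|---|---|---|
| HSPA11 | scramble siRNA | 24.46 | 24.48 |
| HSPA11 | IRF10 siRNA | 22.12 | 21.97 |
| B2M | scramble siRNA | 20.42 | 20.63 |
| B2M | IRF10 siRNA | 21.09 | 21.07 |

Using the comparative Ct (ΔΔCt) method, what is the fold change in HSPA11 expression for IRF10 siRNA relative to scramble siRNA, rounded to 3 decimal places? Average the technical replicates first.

Mean Ct: HSPA11 scramble siRNA 24.470; HSPA11 IRF10 siRNA 22.045; B2M scramble siRNA 20.525; B2M IRF10 siRNA 21.080
ΔCt(scramble siRNA) = 24.470 − 20.525 = 3.945
ΔCt(IRF10 siRNA) = 22.045 − 21.080 = 0.965
ΔΔCt = 0.965 − 3.945 = -2.980
Fold change = 2^(−(-2.980)) = 2^2.980 = 7.8899

7.890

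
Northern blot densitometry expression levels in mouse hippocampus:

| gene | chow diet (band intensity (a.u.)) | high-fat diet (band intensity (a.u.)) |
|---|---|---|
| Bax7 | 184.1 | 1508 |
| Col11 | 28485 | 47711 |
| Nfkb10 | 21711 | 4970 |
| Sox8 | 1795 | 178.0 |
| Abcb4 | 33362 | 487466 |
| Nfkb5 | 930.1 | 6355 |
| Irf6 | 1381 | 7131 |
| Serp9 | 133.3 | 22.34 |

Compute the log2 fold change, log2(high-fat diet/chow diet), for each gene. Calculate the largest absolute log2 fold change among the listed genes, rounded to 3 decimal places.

3.869

log2(1508/184.1) = 3.034  (Bax7)
log2(47711/28485) = 0.744  (Col11)
log2(4970/21711) = -2.127  (Nfkb10)
log2(178.0/1795) = -3.334  (Sox8)
log2(487466/33362) = 3.869  (Abcb4)
log2(6355/930.1) = 2.772  (Nfkb5)
log2(7131/1381) = 2.368  (Irf6)
log2(22.34/133.3) = -2.577  (Serp9)
The largest magnitude belongs to Abcb4.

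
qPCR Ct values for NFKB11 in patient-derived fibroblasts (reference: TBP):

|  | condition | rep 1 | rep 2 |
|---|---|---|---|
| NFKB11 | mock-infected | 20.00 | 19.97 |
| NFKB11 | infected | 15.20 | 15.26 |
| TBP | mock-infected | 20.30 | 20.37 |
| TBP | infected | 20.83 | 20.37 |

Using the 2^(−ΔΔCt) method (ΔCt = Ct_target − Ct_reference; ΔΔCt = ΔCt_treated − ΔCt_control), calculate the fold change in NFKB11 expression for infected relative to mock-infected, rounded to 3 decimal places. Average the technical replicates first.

Mean Ct: NFKB11 mock-infected 19.985; NFKB11 infected 15.230; TBP mock-infected 20.335; TBP infected 20.600
ΔCt(mock-infected) = 19.985 − 20.335 = -0.350
ΔCt(infected) = 15.230 − 20.600 = -5.370
ΔΔCt = -5.370 − (-0.350) = -5.020
Fold change = 2^(−(-5.020)) = 2^5.020 = 32.4467

32.447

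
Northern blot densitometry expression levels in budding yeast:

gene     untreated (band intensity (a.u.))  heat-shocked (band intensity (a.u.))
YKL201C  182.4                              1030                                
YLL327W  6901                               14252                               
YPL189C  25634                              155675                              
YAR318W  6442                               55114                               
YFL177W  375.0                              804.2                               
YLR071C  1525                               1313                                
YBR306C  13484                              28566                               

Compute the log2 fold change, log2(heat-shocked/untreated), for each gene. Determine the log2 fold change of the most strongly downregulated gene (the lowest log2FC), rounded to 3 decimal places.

-0.216

log2(1030/182.4) = 2.497  (YKL201C)
log2(14252/6901) = 1.046  (YLL327W)
log2(155675/25634) = 2.602  (YPL189C)
log2(55114/6442) = 3.097  (YAR318W)
log2(804.2/375.0) = 1.101  (YFL177W)
log2(1313/1525) = -0.216  (YLR071C)
log2(28566/13484) = 1.083  (YBR306C)
YLR071C is most strongly downregulated.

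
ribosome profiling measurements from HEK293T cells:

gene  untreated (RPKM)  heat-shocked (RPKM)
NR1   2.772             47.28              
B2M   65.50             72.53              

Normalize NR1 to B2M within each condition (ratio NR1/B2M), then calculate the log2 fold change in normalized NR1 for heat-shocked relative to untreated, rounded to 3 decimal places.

3.945

NR1/B2M (untreated) = 2.772 / 65.50 = 0.042321
NR1/B2M (heat-shocked) = 47.28 / 72.53 = 0.65187
Fold change = 0.65187 / 0.042321 = 15.4031
log2(15.4031) = 3.9451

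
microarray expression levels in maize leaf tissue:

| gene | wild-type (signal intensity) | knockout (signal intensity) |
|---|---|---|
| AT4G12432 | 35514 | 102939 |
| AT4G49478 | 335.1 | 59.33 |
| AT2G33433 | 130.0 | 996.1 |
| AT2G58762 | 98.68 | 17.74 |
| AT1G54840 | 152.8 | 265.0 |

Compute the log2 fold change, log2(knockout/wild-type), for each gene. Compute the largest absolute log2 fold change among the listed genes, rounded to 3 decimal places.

log2(102939/35514) = 1.535  (AT4G12432)
log2(59.33/335.1) = -2.498  (AT4G49478)
log2(996.1/130.0) = 2.938  (AT2G33433)
log2(17.74/98.68) = -2.476  (AT2G58762)
log2(265.0/152.8) = 0.794  (AT1G54840)
The largest magnitude belongs to AT2G33433.

2.938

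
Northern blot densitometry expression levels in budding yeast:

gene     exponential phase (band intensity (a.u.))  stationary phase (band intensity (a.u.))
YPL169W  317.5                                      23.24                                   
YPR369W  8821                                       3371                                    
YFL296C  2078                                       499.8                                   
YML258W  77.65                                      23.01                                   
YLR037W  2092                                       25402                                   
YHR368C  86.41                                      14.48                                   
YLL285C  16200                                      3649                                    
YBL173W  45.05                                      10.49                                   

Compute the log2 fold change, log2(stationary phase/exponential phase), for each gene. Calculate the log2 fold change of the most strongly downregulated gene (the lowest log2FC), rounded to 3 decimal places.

log2(23.24/317.5) = -3.772  (YPL169W)
log2(3371/8821) = -1.388  (YPR369W)
log2(499.8/2078) = -2.056  (YFL296C)
log2(23.01/77.65) = -1.755  (YML258W)
log2(25402/2092) = 3.602  (YLR037W)
log2(14.48/86.41) = -2.577  (YHR368C)
log2(3649/16200) = -2.150  (YLL285C)
log2(10.49/45.05) = -2.103  (YBL173W)
YPL169W is most strongly downregulated.

-3.772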